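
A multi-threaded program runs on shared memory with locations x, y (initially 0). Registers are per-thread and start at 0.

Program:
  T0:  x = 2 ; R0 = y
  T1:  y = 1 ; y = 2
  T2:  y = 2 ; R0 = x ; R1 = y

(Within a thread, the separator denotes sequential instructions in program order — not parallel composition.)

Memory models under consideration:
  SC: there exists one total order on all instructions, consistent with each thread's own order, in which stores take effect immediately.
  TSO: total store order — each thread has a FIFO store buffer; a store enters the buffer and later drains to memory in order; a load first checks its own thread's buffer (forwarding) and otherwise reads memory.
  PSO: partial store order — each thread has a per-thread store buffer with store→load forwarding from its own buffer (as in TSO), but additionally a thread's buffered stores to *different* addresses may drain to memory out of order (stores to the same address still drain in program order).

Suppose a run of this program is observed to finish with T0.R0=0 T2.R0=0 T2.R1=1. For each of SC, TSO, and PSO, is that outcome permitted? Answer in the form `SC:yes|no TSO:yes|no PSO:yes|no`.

outcome vector order: (T0.R0,T2.R0,T2.R1)
SC: 10 outcomes — {(0,2,1), (0,2,2), (1,0,1), (1,0,2), (1,2,1), (1,2,2), (2,0,1), (2,0,2), (2,2,1), (2,2,2)}
TSO: 12 outcomes — {(0,0,1), (0,0,2), (0,2,1), (0,2,2), (1,0,1), (1,0,2), (1,2,1), (1,2,2), (2,0,1), (2,0,2), (2,2,1), (2,2,2)}
PSO: 12 outcomes — {(0,0,1), (0,0,2), (0,2,1), (0,2,2), (1,0,1), (1,0,2), (1,2,1), (1,2,2), (2,0,1), (2,0,2), (2,2,1), (2,2,2)}
target (0,0,1) ∈ {TSO,PSO}

SC:no TSO:yes PSO:yes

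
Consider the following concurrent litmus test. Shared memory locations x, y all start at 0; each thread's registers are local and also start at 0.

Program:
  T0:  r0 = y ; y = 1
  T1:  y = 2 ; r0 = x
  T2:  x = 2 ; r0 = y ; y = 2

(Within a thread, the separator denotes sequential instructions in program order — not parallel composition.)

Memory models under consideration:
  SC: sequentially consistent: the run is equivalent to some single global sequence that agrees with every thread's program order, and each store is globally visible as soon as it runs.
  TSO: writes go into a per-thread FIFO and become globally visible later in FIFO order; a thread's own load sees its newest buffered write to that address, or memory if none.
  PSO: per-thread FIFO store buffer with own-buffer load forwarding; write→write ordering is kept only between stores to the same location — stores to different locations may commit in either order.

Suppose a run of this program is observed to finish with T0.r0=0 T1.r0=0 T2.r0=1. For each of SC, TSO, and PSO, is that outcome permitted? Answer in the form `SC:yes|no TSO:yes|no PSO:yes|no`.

SC:yes TSO:yes PSO:yes

outcome vector order: (T0.r0,T1.r0,T2.r0)
SC (10): <0 0 1> <0 0 2> <0 2 0> <0 2 1> <0 2 2> <2 0 1> <2 0 2> <2 2 0> <2 2 1> <2 2 2>
TSO (12): <0 0 0> <0 0 1> <0 0 2> <0 2 0> <0 2 1> <0 2 2> <2 0 0> <2 0 1> <2 0 2> <2 2 0> <2 2 1> <2 2 2>
PSO (12): <0 0 0> <0 0 1> <0 0 2> <0 2 0> <0 2 1> <0 2 2> <2 0 0> <2 0 1> <2 0 2> <2 2 0> <2 2 1> <2 2 2>
target <0 0 1> ∈ {SC,TSO,PSO}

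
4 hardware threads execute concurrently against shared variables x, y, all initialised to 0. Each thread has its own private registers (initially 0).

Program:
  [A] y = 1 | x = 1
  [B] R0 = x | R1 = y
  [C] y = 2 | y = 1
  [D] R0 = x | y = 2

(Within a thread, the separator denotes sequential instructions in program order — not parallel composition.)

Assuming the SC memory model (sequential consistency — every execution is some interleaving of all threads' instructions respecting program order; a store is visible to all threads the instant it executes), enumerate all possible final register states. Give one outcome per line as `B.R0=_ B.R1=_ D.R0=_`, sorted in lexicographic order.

B.R0=0 B.R1=0 D.R0=0
B.R0=0 B.R1=0 D.R0=1
B.R0=0 B.R1=1 D.R0=0
B.R0=0 B.R1=1 D.R0=1
B.R0=0 B.R1=2 D.R0=0
B.R0=0 B.R1=2 D.R0=1
B.R0=1 B.R1=1 D.R0=0
B.R0=1 B.R1=1 D.R0=1
B.R0=1 B.R1=2 D.R0=0
B.R0=1 B.R1=2 D.R0=1

outcome vector order: (B.R0,B.R1,D.R0)
|SC outcomes| = 10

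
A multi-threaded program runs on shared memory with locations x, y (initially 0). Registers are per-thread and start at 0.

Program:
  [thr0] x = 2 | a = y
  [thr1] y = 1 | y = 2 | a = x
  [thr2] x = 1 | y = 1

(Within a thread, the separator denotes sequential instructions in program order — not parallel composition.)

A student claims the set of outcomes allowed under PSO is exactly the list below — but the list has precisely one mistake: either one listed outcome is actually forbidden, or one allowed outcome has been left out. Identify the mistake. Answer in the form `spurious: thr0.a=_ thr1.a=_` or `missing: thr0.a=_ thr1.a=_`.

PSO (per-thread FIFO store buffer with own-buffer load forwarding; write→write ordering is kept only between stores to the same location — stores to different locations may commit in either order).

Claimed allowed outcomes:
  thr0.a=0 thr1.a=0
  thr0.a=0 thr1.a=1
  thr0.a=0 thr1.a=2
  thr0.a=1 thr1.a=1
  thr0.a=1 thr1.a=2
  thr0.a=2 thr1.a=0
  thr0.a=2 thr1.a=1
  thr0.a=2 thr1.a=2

outcome vector order: (thr0.a,thr1.a)
under PSO → <0 0>, <0 1>, <0 2>, <1 0>, <1 1>, <1 2>, <2 0>, <2 1>, <2 2>
PSO∖claimed = {<1 0>}

missing: thr0.a=1 thr1.a=0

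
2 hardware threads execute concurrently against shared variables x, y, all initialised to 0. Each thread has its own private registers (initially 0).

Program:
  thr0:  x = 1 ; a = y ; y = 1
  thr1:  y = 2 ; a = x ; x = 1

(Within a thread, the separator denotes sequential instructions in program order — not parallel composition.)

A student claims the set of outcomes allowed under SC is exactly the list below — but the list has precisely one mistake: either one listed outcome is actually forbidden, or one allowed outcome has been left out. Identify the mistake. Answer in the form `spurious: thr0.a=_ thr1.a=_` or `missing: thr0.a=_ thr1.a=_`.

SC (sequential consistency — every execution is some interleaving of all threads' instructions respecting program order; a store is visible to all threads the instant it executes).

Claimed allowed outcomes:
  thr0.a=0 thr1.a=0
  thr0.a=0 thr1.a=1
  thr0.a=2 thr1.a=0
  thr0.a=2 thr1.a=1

outcome vector order: (thr0.a,thr1.a)
[SC] allowed = {01 20 21}
claimed∖SC = {00}

spurious: thr0.a=0 thr1.a=0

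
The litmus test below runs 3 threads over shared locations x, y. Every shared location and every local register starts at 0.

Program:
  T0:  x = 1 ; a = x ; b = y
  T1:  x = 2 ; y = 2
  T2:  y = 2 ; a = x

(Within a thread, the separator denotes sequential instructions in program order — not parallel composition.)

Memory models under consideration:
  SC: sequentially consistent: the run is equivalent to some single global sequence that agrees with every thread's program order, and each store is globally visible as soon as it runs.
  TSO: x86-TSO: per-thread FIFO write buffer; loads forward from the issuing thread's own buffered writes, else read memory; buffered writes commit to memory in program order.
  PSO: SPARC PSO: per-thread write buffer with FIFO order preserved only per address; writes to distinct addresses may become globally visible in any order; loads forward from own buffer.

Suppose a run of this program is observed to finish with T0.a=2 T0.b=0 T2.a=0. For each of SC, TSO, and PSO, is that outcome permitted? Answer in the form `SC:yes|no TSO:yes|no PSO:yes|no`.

outcome vector order: (T0.a,T0.b,T2.a)
SC: 9 outcomes — {1/0/1 1/0/2 1/2/0 1/2/1 1/2/2 2/0/2 2/2/0 2/2/1 2/2/2}
TSO: 12 outcomes — {1/0/0 1/0/1 1/0/2 1/2/0 1/2/1 1/2/2 2/0/0 2/0/1 2/0/2 2/2/0 2/2/1 2/2/2}
PSO: 12 outcomes — {1/0/0 1/0/1 1/0/2 1/2/0 1/2/1 1/2/2 2/0/0 2/0/1 2/0/2 2/2/0 2/2/1 2/2/2}
target 2/0/0 ∈ {TSO,PSO}

SC:no TSO:yes PSO:yes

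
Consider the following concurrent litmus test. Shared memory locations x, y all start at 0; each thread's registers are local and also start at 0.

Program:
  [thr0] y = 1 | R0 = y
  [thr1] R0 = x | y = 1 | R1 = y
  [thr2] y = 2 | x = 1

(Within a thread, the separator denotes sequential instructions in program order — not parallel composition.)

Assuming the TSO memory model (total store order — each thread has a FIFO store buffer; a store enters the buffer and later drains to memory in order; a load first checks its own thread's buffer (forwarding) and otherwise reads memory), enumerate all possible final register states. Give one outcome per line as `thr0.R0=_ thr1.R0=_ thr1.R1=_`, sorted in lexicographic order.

outcome vector order: (thr0.R0,thr1.R0,thr1.R1)
|TSO outcomes| = 6

thr0.R0=1 thr1.R0=0 thr1.R1=1
thr0.R0=1 thr1.R0=0 thr1.R1=2
thr0.R0=1 thr1.R0=1 thr1.R1=1
thr0.R0=2 thr1.R0=0 thr1.R1=1
thr0.R0=2 thr1.R0=0 thr1.R1=2
thr0.R0=2 thr1.R0=1 thr1.R1=1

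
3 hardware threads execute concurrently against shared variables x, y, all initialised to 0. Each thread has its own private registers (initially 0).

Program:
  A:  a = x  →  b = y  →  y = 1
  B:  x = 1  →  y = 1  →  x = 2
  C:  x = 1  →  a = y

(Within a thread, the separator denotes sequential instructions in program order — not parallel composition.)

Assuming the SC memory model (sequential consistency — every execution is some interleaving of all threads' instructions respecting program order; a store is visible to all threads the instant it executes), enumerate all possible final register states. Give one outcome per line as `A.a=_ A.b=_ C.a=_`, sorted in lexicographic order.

outcome vector order: (A.a,A.b,C.a)
|SC outcomes| = 10

A.a=0 A.b=0 C.a=0
A.a=0 A.b=0 C.a=1
A.a=0 A.b=1 C.a=0
A.a=0 A.b=1 C.a=1
A.a=1 A.b=0 C.a=0
A.a=1 A.b=0 C.a=1
A.a=1 A.b=1 C.a=0
A.a=1 A.b=1 C.a=1
A.a=2 A.b=1 C.a=0
A.a=2 A.b=1 C.a=1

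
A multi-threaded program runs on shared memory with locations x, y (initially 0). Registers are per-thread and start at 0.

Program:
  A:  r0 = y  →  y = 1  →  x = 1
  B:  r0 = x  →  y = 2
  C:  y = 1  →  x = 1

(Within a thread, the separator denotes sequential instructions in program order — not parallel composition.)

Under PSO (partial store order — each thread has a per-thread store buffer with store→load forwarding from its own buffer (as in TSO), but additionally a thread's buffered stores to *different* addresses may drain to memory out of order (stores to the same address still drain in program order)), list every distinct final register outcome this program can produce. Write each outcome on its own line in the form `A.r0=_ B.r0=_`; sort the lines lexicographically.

outcome vector order: (A.r0,B.r0)
|PSO outcomes| = 6

A.r0=0 B.r0=0
A.r0=0 B.r0=1
A.r0=1 B.r0=0
A.r0=1 B.r0=1
A.r0=2 B.r0=0
A.r0=2 B.r0=1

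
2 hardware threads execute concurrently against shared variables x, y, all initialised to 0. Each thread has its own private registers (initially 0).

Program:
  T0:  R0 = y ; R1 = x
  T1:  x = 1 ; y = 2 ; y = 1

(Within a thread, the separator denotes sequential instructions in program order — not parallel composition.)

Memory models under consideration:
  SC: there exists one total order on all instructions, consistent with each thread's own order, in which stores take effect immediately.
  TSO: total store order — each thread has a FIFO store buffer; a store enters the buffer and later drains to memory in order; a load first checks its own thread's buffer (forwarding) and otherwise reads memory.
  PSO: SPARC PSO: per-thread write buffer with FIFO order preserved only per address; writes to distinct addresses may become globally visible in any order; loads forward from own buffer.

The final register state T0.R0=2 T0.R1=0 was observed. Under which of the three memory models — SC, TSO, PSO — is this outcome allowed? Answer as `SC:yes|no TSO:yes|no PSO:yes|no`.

outcome vector order: (T0.R0,T0.R1)
under SC → <0 0> <0 1> <1 1> <2 1>
under TSO → <0 0> <0 1> <1 1> <2 1>
under PSO → <0 0> <0 1> <1 0> <1 1> <2 0> <2 1>
target <2 0> ∈ {PSO}

SC:no TSO:no PSO:yes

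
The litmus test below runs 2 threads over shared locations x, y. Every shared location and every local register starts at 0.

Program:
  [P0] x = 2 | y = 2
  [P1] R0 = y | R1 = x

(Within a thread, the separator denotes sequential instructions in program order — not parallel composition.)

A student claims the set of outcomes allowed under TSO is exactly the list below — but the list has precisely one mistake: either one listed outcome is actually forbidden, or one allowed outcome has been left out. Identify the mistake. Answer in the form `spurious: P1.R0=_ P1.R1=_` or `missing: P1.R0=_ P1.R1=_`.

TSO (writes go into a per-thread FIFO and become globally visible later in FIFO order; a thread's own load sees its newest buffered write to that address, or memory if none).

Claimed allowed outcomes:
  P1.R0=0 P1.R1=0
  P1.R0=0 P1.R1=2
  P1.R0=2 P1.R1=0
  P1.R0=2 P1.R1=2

spurious: P1.R0=2 P1.R1=0

outcome vector order: (P1.R0,P1.R1)
TSO (3): <0 0> <0 2> <2 2>
claimed∖TSO = {<2 0>}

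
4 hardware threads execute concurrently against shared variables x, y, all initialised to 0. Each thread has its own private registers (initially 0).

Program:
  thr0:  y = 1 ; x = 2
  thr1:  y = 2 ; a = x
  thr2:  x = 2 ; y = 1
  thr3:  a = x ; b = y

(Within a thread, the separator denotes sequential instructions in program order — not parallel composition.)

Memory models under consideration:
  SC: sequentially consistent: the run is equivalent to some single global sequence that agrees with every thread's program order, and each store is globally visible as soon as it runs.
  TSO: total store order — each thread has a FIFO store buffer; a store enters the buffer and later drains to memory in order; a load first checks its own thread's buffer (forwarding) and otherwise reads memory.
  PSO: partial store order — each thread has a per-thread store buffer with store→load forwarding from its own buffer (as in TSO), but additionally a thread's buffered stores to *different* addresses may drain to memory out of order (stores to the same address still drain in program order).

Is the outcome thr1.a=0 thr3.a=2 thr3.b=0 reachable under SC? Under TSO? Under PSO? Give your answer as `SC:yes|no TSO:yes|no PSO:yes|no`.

outcome vector order: (thr1.a,thr3.a,thr3.b)
SC (11): 0/0/0; 0/0/1; 0/0/2; 0/2/1; 0/2/2; 2/0/0; 2/0/1; 2/0/2; 2/2/0; 2/2/1; 2/2/2
TSO (12): 0/0/0; 0/0/1; 0/0/2; 0/2/0; 0/2/1; 0/2/2; 2/0/0; 2/0/1; 2/0/2; 2/2/0; 2/2/1; 2/2/2
PSO (12): 0/0/0; 0/0/1; 0/0/2; 0/2/0; 0/2/1; 0/2/2; 2/0/0; 2/0/1; 2/0/2; 2/2/0; 2/2/1; 2/2/2
target 0/2/0 ∈ {TSO,PSO}

SC:no TSO:yes PSO:yes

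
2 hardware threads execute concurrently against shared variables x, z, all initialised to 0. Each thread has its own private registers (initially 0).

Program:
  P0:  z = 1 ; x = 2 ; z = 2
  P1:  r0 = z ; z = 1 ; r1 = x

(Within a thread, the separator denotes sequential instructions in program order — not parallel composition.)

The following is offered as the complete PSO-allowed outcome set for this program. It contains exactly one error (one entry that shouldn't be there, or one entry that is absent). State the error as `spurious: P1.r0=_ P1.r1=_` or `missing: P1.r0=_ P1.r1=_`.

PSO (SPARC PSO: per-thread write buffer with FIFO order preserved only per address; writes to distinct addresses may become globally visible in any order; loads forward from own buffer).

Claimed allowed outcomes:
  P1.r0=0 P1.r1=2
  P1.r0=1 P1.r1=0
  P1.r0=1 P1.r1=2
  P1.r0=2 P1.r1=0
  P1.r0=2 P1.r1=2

outcome vector order: (P1.r0,P1.r1)
under PSO → 0/0 0/2 1/0 1/2 2/0 2/2
PSO∖claimed = {0/0}

missing: P1.r0=0 P1.r1=0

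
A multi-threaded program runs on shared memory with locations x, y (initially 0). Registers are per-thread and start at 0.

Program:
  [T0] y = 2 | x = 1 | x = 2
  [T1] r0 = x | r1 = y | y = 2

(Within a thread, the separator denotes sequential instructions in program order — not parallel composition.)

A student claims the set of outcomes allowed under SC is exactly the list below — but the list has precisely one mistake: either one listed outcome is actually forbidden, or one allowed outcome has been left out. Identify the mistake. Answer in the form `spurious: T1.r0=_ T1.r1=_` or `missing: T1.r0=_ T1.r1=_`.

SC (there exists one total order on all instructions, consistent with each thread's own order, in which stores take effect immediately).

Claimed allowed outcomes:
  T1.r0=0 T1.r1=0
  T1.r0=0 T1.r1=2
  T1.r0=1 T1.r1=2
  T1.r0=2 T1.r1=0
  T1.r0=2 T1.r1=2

outcome vector order: (T1.r0,T1.r1)
under SC → <0 0>; <0 2>; <1 2>; <2 2>
claimed∖SC = {<2 0>}

spurious: T1.r0=2 T1.r1=0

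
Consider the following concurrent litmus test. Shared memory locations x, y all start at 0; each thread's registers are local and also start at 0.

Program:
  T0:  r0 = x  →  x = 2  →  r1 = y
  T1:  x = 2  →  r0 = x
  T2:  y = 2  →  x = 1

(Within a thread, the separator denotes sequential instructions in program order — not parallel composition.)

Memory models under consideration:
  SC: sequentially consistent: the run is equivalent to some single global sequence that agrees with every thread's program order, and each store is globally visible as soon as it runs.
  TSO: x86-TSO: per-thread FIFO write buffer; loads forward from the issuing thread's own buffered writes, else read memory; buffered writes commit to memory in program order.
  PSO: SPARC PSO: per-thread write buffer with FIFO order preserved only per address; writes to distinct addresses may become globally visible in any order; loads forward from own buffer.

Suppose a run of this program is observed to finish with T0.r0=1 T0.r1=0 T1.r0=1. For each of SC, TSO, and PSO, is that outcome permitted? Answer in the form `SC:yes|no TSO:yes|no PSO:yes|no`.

SC:no TSO:no PSO:yes

outcome vector order: (T0.r0,T0.r1,T1.r0)
under SC → 001, 002, 021, 022, 121, 122, 201, 202, 221, 222
under TSO → 001, 002, 021, 022, 121, 122, 201, 202, 221, 222
under PSO → 001, 002, 021, 022, 101, 102, 121, 122, 201, 202, 221, 222
target 101 ∈ {PSO}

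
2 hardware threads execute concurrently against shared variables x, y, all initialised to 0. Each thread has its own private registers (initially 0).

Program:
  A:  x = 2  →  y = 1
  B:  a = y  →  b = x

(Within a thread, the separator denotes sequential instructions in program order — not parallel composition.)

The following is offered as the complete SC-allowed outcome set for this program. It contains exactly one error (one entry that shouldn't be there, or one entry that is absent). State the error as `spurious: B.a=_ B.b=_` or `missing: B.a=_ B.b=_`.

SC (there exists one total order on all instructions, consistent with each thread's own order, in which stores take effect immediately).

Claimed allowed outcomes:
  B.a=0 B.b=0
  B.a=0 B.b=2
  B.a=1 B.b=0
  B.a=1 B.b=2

outcome vector order: (B.a,B.b)
[SC] allowed = {00 02 12}
claimed∖SC = {10}

spurious: B.a=1 B.b=0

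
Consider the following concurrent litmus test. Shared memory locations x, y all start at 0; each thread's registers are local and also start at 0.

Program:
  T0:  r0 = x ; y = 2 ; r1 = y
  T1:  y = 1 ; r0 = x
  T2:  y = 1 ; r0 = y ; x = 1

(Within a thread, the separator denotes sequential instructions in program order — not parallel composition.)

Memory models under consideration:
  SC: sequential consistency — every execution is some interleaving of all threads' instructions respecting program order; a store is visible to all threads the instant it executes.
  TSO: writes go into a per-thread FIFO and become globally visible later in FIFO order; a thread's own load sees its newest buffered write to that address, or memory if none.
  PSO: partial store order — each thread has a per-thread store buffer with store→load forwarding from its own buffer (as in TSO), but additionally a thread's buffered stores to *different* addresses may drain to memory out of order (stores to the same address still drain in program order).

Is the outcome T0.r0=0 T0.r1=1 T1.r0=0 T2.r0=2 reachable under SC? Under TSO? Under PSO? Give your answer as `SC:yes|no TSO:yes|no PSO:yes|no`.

outcome vector order: (T0.r0,T0.r1,T1.r0,T2.r0)
[SC] allowed = {0101 0102 0111 0112 0201 0202 0211 0212 1111 1201 1211}
[TSO] allowed = {0101 0102 0111 0112 0201 0202 0211 0212 1101 1111 1201 1211}
[PSO] allowed = {0101 0102 0111 0112 0201 0202 0211 0212 1101 1111 1201 1211}
target 0102 ∈ {SC,TSO,PSO}

SC:yes TSO:yes PSO:yes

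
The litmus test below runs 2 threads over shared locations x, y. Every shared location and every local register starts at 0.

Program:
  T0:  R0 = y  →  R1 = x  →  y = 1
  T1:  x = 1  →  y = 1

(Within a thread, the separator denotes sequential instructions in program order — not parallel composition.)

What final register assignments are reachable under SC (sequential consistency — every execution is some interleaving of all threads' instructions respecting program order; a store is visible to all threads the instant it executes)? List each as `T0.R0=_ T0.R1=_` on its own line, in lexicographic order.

T0.R0=0 T0.R1=0
T0.R0=0 T0.R1=1
T0.R0=1 T0.R1=1

outcome vector order: (T0.R0,T0.R1)
|SC outcomes| = 3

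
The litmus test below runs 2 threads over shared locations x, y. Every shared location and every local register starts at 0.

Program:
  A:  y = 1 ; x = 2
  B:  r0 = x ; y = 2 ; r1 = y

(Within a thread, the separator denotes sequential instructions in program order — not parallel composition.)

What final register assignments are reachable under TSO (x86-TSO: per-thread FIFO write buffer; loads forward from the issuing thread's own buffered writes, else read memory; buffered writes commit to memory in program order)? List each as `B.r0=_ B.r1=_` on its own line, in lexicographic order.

B.r0=0 B.r1=1
B.r0=0 B.r1=2
B.r0=2 B.r1=2

outcome vector order: (B.r0,B.r1)
|TSO outcomes| = 3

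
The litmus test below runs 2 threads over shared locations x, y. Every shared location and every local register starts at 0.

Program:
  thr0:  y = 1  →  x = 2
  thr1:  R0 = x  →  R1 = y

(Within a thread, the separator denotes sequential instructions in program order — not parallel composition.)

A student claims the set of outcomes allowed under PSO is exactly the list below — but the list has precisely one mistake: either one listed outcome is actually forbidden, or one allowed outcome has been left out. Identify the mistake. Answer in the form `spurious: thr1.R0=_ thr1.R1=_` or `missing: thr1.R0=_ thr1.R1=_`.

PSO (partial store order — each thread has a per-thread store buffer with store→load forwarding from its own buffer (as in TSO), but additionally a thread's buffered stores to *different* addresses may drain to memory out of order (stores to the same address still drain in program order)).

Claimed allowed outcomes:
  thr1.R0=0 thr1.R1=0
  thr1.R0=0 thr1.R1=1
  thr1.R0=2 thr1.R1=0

outcome vector order: (thr1.R0,thr1.R1)
under PSO → (0,0) (0,1) (2,0) (2,1)
PSO∖claimed = {(2,1)}

missing: thr1.R0=2 thr1.R1=1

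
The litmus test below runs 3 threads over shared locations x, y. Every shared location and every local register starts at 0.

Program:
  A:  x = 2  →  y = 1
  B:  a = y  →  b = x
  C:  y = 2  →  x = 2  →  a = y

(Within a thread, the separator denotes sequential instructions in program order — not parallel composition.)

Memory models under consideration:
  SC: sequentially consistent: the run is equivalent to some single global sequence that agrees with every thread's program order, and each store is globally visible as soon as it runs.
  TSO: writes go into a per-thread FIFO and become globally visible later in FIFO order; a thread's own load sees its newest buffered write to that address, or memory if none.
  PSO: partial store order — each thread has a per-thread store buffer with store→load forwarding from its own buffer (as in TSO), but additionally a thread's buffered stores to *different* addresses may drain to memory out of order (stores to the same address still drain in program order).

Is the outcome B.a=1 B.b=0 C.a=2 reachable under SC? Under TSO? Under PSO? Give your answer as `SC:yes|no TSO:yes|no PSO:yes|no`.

SC:no TSO:no PSO:yes

outcome vector order: (B.a,B.b,C.a)
[SC] allowed = {001 002 021 022 121 122 201 202 221 222}
[TSO] allowed = {001 002 021 022 121 122 201 202 221 222}
[PSO] allowed = {001 002 021 022 101 102 121 122 201 202 221 222}
target 102 ∈ {PSO}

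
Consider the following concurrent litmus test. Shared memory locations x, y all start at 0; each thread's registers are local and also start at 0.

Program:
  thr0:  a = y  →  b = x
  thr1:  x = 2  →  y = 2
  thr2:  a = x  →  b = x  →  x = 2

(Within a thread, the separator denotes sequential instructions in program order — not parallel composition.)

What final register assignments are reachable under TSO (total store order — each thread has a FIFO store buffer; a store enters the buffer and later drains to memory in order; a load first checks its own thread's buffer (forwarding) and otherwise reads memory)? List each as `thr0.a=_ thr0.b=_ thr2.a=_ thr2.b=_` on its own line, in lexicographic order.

outcome vector order: (thr0.a,thr0.b,thr2.a,thr2.b)
|TSO outcomes| = 9

thr0.a=0 thr0.b=0 thr2.a=0 thr2.b=0
thr0.a=0 thr0.b=0 thr2.a=0 thr2.b=2
thr0.a=0 thr0.b=0 thr2.a=2 thr2.b=2
thr0.a=0 thr0.b=2 thr2.a=0 thr2.b=0
thr0.a=0 thr0.b=2 thr2.a=0 thr2.b=2
thr0.a=0 thr0.b=2 thr2.a=2 thr2.b=2
thr0.a=2 thr0.b=2 thr2.a=0 thr2.b=0
thr0.a=2 thr0.b=2 thr2.a=0 thr2.b=2
thr0.a=2 thr0.b=2 thr2.a=2 thr2.b=2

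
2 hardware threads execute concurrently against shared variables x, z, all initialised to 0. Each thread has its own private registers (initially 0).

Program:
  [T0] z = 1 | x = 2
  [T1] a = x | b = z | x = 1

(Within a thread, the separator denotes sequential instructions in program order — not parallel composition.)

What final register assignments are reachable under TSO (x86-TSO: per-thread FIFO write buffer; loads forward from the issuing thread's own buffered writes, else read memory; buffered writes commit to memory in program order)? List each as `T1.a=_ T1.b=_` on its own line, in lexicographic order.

T1.a=0 T1.b=0
T1.a=0 T1.b=1
T1.a=2 T1.b=1

outcome vector order: (T1.a,T1.b)
|TSO outcomes| = 3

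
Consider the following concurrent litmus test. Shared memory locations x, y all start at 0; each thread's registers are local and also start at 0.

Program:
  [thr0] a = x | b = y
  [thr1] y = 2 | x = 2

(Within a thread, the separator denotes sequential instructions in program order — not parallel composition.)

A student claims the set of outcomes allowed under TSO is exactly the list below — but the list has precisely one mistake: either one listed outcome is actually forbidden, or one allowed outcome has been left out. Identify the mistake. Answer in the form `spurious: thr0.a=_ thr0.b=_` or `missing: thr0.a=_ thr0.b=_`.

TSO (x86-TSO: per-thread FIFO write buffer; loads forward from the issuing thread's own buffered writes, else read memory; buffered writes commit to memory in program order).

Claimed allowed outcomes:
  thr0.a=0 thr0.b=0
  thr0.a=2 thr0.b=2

missing: thr0.a=0 thr0.b=2

outcome vector order: (thr0.a,thr0.b)
TSO (3): 00 02 22
TSO∖claimed = {02}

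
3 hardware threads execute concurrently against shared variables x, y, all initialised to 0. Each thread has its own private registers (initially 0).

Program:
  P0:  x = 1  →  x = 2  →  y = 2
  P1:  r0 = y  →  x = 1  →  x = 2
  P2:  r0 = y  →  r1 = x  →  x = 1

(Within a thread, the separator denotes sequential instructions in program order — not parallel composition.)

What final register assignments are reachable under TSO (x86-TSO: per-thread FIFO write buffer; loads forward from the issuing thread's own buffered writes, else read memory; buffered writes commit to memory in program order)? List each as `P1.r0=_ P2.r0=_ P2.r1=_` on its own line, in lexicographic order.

outcome vector order: (P1.r0,P2.r0,P2.r1)
|TSO outcomes| = 10

P1.r0=0 P2.r0=0 P2.r1=0
P1.r0=0 P2.r0=0 P2.r1=1
P1.r0=0 P2.r0=0 P2.r1=2
P1.r0=0 P2.r0=2 P2.r1=1
P1.r0=0 P2.r0=2 P2.r1=2
P1.r0=2 P2.r0=0 P2.r1=0
P1.r0=2 P2.r0=0 P2.r1=1
P1.r0=2 P2.r0=0 P2.r1=2
P1.r0=2 P2.r0=2 P2.r1=1
P1.r0=2 P2.r0=2 P2.r1=2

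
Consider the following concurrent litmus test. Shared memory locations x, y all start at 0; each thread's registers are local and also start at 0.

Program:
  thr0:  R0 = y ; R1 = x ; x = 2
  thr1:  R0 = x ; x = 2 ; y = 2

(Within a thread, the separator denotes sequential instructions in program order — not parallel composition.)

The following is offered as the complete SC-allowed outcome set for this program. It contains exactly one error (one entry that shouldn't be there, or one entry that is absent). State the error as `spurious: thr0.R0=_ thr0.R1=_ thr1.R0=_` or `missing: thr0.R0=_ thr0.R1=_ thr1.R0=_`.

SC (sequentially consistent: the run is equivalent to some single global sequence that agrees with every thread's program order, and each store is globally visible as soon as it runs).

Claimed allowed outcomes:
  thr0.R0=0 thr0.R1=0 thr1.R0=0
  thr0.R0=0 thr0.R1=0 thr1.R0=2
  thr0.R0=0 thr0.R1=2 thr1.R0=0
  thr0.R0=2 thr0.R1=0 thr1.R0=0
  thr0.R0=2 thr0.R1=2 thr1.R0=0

spurious: thr0.R0=2 thr0.R1=0 thr1.R0=0

outcome vector order: (thr0.R0,thr0.R1,thr1.R0)
SC (4): <0 0 0>; <0 0 2>; <0 2 0>; <2 2 0>
claimed∖SC = {<2 0 0>}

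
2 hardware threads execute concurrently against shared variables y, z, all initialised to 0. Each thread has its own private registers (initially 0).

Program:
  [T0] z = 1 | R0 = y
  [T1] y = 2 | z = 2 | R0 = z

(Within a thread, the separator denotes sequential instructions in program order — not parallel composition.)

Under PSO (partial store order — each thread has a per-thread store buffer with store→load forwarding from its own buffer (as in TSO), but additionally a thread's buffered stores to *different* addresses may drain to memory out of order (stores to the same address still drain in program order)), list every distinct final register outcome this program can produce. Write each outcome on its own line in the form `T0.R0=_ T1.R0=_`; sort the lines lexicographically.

outcome vector order: (T0.R0,T1.R0)
|PSO outcomes| = 4

T0.R0=0 T1.R0=1
T0.R0=0 T1.R0=2
T0.R0=2 T1.R0=1
T0.R0=2 T1.R0=2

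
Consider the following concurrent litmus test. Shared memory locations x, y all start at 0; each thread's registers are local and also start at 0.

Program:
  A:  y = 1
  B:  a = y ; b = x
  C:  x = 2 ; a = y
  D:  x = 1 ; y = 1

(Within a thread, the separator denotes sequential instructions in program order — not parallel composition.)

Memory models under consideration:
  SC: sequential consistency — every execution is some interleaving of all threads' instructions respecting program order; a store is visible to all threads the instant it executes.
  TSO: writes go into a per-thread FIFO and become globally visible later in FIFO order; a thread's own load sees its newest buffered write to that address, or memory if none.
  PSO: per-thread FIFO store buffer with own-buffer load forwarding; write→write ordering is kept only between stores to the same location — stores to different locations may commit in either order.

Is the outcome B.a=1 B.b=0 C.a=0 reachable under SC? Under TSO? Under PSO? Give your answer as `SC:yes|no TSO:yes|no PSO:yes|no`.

outcome vector order: (B.a,B.b,C.a)
SC (11): (0,0,0) (0,0,1) (0,1,0) (0,1,1) (0,2,0) (0,2,1) (1,0,1) (1,1,0) (1,1,1) (1,2,0) (1,2,1)
TSO (12): (0,0,0) (0,0,1) (0,1,0) (0,1,1) (0,2,0) (0,2,1) (1,0,0) (1,0,1) (1,1,0) (1,1,1) (1,2,0) (1,2,1)
PSO (12): (0,0,0) (0,0,1) (0,1,0) (0,1,1) (0,2,0) (0,2,1) (1,0,0) (1,0,1) (1,1,0) (1,1,1) (1,2,0) (1,2,1)
target (1,0,0) ∈ {TSO,PSO}

SC:no TSO:yes PSO:yes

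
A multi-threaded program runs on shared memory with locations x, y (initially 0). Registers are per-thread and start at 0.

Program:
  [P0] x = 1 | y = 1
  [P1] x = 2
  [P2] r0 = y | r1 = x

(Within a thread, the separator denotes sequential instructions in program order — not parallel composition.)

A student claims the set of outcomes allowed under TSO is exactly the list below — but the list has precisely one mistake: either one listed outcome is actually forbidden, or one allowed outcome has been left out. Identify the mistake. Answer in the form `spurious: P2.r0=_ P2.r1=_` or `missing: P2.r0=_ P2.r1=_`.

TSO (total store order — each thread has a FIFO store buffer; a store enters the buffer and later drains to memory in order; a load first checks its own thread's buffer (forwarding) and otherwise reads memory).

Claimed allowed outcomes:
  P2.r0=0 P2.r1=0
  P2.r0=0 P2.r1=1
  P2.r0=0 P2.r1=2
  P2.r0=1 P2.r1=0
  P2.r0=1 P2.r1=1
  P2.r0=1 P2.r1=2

spurious: P2.r0=1 P2.r1=0

outcome vector order: (P2.r0,P2.r1)
TSO: 5 outcomes — {0/0; 0/1; 0/2; 1/1; 1/2}
claimed∖TSO = {1/0}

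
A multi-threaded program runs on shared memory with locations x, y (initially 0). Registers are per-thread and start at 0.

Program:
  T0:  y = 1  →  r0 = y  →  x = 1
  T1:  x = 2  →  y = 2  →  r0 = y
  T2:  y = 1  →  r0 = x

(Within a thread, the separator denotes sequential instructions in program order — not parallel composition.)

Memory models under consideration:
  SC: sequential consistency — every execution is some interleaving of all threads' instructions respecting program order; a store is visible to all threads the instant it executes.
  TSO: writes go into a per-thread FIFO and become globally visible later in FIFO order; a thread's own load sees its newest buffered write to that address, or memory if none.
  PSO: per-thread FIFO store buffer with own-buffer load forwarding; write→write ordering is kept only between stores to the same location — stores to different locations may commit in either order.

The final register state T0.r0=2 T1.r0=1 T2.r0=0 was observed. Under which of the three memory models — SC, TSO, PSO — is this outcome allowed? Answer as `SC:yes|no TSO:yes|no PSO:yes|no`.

outcome vector order: (T0.r0,T1.r0,T2.r0)
SC: 11 outcomes — {110, 111, 112, 120, 121, 122, 211, 212, 220, 221, 222}
TSO: 12 outcomes — {110, 111, 112, 120, 121, 122, 210, 211, 212, 220, 221, 222}
PSO: 12 outcomes — {110, 111, 112, 120, 121, 122, 210, 211, 212, 220, 221, 222}
target 210 ∈ {TSO,PSO}

SC:no TSO:yes PSO:yes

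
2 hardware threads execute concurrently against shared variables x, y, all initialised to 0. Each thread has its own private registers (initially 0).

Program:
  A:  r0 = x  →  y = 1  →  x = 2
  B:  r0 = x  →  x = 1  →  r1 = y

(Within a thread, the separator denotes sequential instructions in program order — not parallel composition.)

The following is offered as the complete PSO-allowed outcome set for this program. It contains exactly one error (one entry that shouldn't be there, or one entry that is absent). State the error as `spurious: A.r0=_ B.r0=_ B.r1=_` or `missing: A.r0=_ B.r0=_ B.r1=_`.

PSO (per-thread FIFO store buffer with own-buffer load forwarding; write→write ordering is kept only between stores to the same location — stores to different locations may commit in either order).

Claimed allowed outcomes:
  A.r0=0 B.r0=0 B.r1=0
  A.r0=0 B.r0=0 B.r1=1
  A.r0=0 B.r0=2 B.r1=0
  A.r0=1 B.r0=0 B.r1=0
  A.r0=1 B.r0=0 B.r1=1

outcome vector order: (A.r0,B.r0,B.r1)
under PSO → 000; 001; 020; 021; 100; 101
PSO∖claimed = {021}

missing: A.r0=0 B.r0=2 B.r1=1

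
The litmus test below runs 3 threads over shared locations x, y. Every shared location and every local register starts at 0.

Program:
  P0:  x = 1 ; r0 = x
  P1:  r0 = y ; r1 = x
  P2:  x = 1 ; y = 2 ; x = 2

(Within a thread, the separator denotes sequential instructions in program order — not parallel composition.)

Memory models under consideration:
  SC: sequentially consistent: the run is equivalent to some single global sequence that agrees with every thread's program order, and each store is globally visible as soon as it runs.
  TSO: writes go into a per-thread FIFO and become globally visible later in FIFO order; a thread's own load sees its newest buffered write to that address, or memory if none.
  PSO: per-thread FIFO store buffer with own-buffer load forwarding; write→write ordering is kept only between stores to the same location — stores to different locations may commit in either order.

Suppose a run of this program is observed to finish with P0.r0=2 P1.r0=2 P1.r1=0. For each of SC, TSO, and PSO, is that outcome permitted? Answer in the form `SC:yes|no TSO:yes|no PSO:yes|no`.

SC:no TSO:no PSO:yes

outcome vector order: (P0.r0,P1.r0,P1.r1)
SC: 10 outcomes — {1/0/0 1/0/1 1/0/2 1/2/1 1/2/2 2/0/0 2/0/1 2/0/2 2/2/1 2/2/2}
TSO: 10 outcomes — {1/0/0 1/0/1 1/0/2 1/2/1 1/2/2 2/0/0 2/0/1 2/0/2 2/2/1 2/2/2}
PSO: 12 outcomes — {1/0/0 1/0/1 1/0/2 1/2/0 1/2/1 1/2/2 2/0/0 2/0/1 2/0/2 2/2/0 2/2/1 2/2/2}
target 2/2/0 ∈ {PSO}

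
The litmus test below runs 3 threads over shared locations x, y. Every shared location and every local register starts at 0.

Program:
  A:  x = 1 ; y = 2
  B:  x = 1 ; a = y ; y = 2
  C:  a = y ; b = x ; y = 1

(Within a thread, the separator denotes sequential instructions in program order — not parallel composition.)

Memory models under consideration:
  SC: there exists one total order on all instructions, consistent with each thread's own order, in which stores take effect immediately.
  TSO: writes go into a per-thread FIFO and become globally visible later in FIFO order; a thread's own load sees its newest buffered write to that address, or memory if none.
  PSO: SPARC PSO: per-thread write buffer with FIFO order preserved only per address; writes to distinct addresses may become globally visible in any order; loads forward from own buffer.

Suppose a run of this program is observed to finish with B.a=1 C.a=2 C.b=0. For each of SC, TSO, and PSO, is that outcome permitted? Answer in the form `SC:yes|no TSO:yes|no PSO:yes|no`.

SC:no TSO:no PSO:yes

outcome vector order: (B.a,C.a,C.b)
[SC] allowed = {(0,0,0); (0,0,1); (0,2,1); (1,0,0); (1,0,1); (1,2,1); (2,0,0); (2,0,1); (2,2,1)}
[TSO] allowed = {(0,0,0); (0,0,1); (0,2,1); (1,0,0); (1,0,1); (1,2,1); (2,0,0); (2,0,1); (2,2,1)}
[PSO] allowed = {(0,0,0); (0,0,1); (0,2,0); (0,2,1); (1,0,0); (1,0,1); (1,2,0); (1,2,1); (2,0,0); (2,0,1); (2,2,0); (2,2,1)}
target (1,2,0) ∈ {PSO}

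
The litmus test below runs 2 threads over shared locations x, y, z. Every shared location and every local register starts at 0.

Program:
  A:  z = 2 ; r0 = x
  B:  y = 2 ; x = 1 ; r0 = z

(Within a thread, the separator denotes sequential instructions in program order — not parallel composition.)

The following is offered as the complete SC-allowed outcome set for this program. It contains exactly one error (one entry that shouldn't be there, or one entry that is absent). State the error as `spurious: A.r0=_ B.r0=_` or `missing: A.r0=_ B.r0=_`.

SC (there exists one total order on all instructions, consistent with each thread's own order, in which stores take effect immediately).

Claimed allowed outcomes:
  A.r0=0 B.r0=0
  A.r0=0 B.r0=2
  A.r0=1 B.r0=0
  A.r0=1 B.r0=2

spurious: A.r0=0 B.r0=0

outcome vector order: (A.r0,B.r0)
SC: 3 outcomes — {(0,2), (1,0), (1,2)}
claimed∖SC = {(0,0)}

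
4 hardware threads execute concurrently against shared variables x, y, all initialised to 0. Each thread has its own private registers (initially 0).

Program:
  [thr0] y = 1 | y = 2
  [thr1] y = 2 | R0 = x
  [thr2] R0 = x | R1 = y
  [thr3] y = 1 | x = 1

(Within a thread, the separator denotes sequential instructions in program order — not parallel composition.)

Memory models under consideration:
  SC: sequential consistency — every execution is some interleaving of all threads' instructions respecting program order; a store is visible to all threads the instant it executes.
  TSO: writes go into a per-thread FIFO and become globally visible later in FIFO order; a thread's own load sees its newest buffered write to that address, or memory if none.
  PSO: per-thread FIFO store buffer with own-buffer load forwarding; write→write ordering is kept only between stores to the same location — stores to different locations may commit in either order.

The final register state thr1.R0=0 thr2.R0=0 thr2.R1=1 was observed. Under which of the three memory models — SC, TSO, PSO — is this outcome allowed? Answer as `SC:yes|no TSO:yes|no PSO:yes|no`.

outcome vector order: (thr1.R0,thr2.R0,thr2.R1)
SC: 10 outcomes — {0/0/0; 0/0/1; 0/0/2; 0/1/1; 0/1/2; 1/0/0; 1/0/1; 1/0/2; 1/1/1; 1/1/2}
TSO: 10 outcomes — {0/0/0; 0/0/1; 0/0/2; 0/1/1; 0/1/2; 1/0/0; 1/0/1; 1/0/2; 1/1/1; 1/1/2}
PSO: 12 outcomes — {0/0/0; 0/0/1; 0/0/2; 0/1/0; 0/1/1; 0/1/2; 1/0/0; 1/0/1; 1/0/2; 1/1/0; 1/1/1; 1/1/2}
target 0/0/1 ∈ {SC,TSO,PSO}

SC:yes TSO:yes PSO:yes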